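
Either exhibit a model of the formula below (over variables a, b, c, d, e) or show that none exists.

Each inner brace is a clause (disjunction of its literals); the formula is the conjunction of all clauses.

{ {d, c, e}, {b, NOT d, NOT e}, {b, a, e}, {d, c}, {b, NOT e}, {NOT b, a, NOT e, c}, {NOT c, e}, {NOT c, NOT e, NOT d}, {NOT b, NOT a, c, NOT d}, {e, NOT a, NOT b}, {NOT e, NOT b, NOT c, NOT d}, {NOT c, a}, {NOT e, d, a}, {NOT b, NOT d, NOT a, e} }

Branch on d: set d = true.
Branch on b: set b = false.
(NOT e) alone gives e = false.
(a) alone gives a = true.
(NOT c) alone gives c = false.
All clauses are satisfied.

a=true; b=false; c=false; d=true; e=false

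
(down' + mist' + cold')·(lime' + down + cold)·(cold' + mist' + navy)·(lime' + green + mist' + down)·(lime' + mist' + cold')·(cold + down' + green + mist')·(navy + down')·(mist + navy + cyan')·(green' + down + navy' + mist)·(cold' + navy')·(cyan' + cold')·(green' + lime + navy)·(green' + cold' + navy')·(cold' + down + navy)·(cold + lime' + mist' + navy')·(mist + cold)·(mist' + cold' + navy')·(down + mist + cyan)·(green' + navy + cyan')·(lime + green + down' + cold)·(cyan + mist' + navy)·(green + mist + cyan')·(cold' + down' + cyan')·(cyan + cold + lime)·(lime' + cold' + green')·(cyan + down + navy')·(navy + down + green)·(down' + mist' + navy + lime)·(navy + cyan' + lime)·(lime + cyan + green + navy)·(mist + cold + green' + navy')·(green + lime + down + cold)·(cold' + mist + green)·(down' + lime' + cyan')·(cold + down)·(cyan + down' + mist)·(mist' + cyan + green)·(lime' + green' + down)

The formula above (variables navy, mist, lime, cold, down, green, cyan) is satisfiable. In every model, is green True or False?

Suppose green = 0.
Branch on navy: set navy = 1.
Unit clause (cold') forces cold = 0.
Unit clause (mist) forces mist = 1.
Unit clause (down') forces down = 0.
That conflicts with the unit clause (down).
That branch fails; take navy = 0 instead.
Unit clause (down') forces down = 0.
That conflicts with the unit clause (down).
Both values of navy lead to a conflict.
So every satisfying assignment has green = True.

True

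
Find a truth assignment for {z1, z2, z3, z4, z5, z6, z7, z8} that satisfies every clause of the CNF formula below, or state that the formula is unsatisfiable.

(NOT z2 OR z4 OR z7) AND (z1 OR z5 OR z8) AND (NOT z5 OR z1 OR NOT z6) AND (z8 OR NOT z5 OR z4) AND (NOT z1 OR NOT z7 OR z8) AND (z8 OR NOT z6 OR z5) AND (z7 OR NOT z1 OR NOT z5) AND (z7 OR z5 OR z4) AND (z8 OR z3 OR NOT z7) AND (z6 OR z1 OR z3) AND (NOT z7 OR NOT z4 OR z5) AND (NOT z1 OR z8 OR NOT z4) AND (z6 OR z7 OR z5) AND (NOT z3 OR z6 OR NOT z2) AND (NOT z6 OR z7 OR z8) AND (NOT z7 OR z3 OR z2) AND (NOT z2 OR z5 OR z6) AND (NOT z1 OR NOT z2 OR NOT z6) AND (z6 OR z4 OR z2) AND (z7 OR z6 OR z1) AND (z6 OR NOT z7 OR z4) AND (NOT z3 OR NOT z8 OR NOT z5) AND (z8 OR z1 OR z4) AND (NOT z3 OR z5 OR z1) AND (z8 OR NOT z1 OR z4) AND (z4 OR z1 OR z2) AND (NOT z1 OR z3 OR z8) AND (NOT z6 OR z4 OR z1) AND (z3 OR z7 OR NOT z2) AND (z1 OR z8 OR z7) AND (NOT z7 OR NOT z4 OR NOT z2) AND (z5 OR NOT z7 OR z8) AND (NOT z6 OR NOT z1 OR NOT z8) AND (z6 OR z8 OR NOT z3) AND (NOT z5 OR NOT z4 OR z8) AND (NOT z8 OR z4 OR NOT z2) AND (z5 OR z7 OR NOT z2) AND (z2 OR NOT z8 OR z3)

UNSATISFIABLE

Try z2 = false.
Try z7 = false.
Try z1 = false.
From the singleton clause (z6), z6 = true.
From the singleton clause (NOT z5), z5 = false.
From the singleton clause (z8), z8 = true.
From the singleton clause (z4), z4 = true.
From the singleton clause (NOT z3), z3 = false.
That conflicts with the unit clause (z3).
So z1 must be the other value — set z1 = true.
From the singleton clause (NOT z5), z5 = false.
From the singleton clause (z4), z4 = true.
From the singleton clause (z8), z8 = true.
From the singleton clause (z6), z6 = true.
That conflicts with the unit clause (NOT z6).
Either choice for z1 ends in contradiction.
So z7 must be the other value — set z7 = true.
From the singleton clause (z3), z3 = true.
Try z1 = false.
From the singleton clause (z5), z5 = true.
From the singleton clause (NOT z6), z6 = false.
From the singleton clause (z4), z4 = true.
From the singleton clause (NOT z8), z8 = false.
That conflicts with the unit clause (z8).
So z1 must be the other value — set z1 = true.
From the singleton clause (z8), z8 = true.
From the singleton clause (NOT z5), z5 = false.
From the singleton clause (NOT z4), z4 = false.
From the singleton clause (z6), z6 = true.
That conflicts with the unit clause (NOT z6).
Either choice for z1 ends in contradiction.
Either choice for z7 ends in contradiction.
So z2 must be the other value — set z2 = true.
Try z4 = true.
From the singleton clause (NOT z7), z7 = false.
From the singleton clause (z3), z3 = true.
From the singleton clause (z6), z6 = true.
From the singleton clause (z8), z8 = true.
From the singleton clause (NOT z1), z1 = false.
From the singleton clause (NOT z5), z5 = false.
That conflicts with the unit clause (z5).
So z4 must be the other value — set z4 = false.
From the singleton clause (z7), z7 = true.
From the singleton clause (z6), z6 = true.
From the singleton clause (NOT z1), z1 = false.
That conflicts with the unit clause (z1).
Either choice for z4 ends in contradiction.
Either choice for z2 ends in contradiction.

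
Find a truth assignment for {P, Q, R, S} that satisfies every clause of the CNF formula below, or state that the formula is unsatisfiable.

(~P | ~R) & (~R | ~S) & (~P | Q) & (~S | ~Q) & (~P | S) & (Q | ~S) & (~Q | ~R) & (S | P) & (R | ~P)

UNSATISFIABLE

Suppose P = 0.
Unit clause (S) forces S = 1.
Unit clause (~R) forces R = 0.
Unit clause (~Q) forces Q = 0.
But (Q) is also a unit clause — contradiction.
That branch fails; take P = 1 instead.
Unit clause (~R) forces R = 0.
But (R) is also a unit clause — contradiction.
Neither P = 1 nor P = 0 works.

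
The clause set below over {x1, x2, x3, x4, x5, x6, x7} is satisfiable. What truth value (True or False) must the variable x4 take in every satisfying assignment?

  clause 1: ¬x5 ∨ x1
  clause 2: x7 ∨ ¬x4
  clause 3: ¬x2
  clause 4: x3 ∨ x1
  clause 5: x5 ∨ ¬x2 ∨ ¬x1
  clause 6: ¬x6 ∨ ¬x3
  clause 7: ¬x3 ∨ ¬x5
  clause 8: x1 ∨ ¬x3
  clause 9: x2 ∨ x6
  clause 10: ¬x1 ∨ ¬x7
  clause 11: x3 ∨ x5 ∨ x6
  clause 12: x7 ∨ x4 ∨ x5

Suppose x4 = True.
From the singleton clause (x7), x7 = True.
From the singleton clause (¬x2), x2 = False.
From the singleton clause (x6), x6 = True.
From the singleton clause (¬x3), x3 = False.
From the singleton clause (x1), x1 = True.
Now (¬x1) is unsatisfied and unit — conflict.
So every satisfying assignment has x4 = False.

False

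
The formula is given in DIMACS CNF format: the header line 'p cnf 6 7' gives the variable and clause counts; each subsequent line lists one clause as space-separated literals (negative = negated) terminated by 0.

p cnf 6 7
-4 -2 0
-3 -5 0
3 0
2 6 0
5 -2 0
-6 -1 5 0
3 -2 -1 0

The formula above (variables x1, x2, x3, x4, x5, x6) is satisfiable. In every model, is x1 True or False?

Suppose x1 = True.
From the singleton clause (x3), x3 = True.
From the singleton clause (¬x5), x5 = False.
From the singleton clause (¬x2), x2 = False.
From the singleton clause (x6), x6 = True.
Now (¬x6) is unsatisfied and unit — conflict.
So every satisfying assignment has x1 = False.

False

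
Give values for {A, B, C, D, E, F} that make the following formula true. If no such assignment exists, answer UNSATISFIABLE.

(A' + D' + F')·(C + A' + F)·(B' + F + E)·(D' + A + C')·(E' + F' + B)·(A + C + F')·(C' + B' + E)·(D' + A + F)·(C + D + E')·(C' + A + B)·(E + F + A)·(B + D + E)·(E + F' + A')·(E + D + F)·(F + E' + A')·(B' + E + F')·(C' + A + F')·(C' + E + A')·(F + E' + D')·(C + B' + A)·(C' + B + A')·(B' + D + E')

UNSATISFIABLE

Try A = 0.
Try D = 0.
Try C = 1.
(B) alone gives B = 1.
(E) alone gives E = 1.
That conflicts with the unit clause (E').
Undo C and try C = 0.
(F') alone gives F = 0.
(E') alone gives E = 0.
That conflicts with the unit clause (E).
Both values of C lead to a conflict.
Undo D and try D = 1.
(C') alone gives C = 0.
(F') alone gives F = 0.
That conflicts with the unit clause (F).
Both values of D lead to a conflict.
Undo A and try A = 1.
Try D = 0.
Try C = 1.
(E) alone gives E = 1.
(F) alone gives F = 1.
(B) alone gives B = 1.
That conflicts with the unit clause (B').
Undo C and try C = 0.
(F) alone gives F = 1.
(E') alone gives E = 0.
That conflicts with the unit clause (E).
Both values of C lead to a conflict.
Undo D and try D = 1.
(F') alone gives F = 0.
(C) alone gives C = 1.
(E') alone gives E = 0.
That conflicts with the unit clause (E).
Both values of D lead to a conflict.
Both values of A lead to a conflict.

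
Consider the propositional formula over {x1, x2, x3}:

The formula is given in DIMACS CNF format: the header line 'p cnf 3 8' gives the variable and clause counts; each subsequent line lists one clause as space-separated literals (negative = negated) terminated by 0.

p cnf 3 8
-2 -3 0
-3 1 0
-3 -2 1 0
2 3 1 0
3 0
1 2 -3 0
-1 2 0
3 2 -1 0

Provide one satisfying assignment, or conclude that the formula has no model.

UNSATISFIABLE

From the singleton clause (x3), x3 = True.
From the singleton clause (¬x2), x2 = False.
From the singleton clause (x1), x1 = True.
Now (¬x1) is unsatisfied and unit — conflict.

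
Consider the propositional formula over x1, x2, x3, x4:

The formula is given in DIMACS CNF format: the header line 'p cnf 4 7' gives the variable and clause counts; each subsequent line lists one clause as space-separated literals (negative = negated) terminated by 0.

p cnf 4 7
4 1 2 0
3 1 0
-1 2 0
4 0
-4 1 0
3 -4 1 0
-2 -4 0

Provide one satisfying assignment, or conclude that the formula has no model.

(x4) alone gives x4 = True.
(x1) alone gives x1 = True.
(x2) alone gives x2 = True.
That conflicts with the unit clause (¬x2).

UNSATISFIABLE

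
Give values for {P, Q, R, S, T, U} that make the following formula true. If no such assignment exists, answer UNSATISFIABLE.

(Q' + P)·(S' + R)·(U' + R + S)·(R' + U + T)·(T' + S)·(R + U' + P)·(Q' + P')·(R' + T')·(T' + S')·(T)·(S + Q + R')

The clause (T) is unit, so T = 1.
The clause (S) is unit, so S = 1.
But (S') is also a unit clause — contradiction.

UNSATISFIABLE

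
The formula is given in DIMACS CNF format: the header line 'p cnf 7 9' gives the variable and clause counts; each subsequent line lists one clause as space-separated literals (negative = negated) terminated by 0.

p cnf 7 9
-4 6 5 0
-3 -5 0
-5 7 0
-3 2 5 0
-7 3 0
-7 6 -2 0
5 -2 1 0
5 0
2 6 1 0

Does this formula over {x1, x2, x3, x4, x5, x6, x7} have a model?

Unit clause (x5) forces x5 = True.
Unit clause (¬x3) forces x3 = False.
Unit clause (x7) forces x7 = True.
That conflicts with the unit clause (¬x7).
No assignment satisfies every clause.

No, unsatisfiable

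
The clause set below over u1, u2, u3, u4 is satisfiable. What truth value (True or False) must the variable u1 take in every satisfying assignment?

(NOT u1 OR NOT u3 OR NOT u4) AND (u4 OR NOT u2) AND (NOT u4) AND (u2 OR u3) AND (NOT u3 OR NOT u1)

Suppose u1 = true.
(NOT u4) alone gives u4 = false.
(NOT u2) alone gives u2 = false.
(u3) alone gives u3 = true.
But (NOT u3) is also a unit clause — contradiction.
So every satisfying assignment has u1 = False.

False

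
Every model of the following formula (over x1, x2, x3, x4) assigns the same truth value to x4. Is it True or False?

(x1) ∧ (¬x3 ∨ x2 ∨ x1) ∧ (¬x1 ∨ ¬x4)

False

Suppose x4 = True.
From the singleton clause (x1), x1 = True.
Now (¬x1) is unsatisfied and unit — conflict.
So every satisfying assignment has x4 = False.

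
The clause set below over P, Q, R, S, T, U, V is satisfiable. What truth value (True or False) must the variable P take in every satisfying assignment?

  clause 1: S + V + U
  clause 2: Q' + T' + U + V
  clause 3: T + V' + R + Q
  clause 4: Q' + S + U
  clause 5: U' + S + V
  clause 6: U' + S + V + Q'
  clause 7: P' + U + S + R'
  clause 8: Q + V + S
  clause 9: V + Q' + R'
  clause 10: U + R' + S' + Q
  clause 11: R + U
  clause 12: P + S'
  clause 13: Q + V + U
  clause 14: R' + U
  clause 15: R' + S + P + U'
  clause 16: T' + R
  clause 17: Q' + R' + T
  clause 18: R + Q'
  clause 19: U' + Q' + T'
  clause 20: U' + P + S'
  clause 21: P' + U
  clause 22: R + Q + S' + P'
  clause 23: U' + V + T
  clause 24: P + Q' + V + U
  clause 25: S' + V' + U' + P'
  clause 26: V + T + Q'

Suppose P = 0.
From the singleton clause (S'), S = 0.
Suppose V = 1.
Suppose Q = 0.
Suppose T = 1.
From the singleton clause (R), R = 1.
From the singleton clause (U), U = 1.
Now (U') is unsatisfied and unit — conflict.
So T must be the other value — set T = 0.
From the singleton clause (R), R = 1.
From the singleton clause (U), U = 1.
Now (U') is unsatisfied and unit — conflict.
Both values of T lead to a conflict.
So Q must be the other value — set Q = 1.
From the singleton clause (U), U = 1.
From the singleton clause (R'), R = 0.
Now (R) is unsatisfied and unit — conflict.
Both values of Q lead to a conflict.
So V must be the other value — set V = 0.
From the singleton clause (U), U = 1.
Now (U') is unsatisfied and unit — conflict.
Both values of V lead to a conflict.
So every satisfying assignment has P = True.

True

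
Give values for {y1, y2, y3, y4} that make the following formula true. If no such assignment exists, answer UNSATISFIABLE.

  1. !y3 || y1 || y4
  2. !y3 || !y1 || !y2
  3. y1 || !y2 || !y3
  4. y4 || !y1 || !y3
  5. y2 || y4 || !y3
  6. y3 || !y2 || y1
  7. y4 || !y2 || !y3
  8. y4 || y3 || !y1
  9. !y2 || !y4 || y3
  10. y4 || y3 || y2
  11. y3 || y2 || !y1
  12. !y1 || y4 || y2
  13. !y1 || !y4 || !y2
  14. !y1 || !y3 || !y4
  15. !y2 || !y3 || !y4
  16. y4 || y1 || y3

y1=false, y2=false, y3=false, y4=true

Case y3 = false:
Case y2 = false:
(y4) alone gives y4 = true.
(!y1) alone gives y1 = false.
This assignment satisfies each clause.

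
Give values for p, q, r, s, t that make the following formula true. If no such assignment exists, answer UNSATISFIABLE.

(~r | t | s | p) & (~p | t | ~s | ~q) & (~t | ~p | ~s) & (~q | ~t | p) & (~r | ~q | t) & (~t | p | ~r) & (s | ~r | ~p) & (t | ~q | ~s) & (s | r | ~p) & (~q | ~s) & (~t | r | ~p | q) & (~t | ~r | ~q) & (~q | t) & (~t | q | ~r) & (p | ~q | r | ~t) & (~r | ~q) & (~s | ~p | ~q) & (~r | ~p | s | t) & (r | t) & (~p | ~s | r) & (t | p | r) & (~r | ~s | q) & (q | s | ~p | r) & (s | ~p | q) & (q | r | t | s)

Branch on q: set q = 0.
Branch on t: set t = 1.
(~r) alone gives r = 0.
(~p) alone gives p = 0.
All clauses hold; s can take either value.

p: 0; q: 0; r: 0; s: 0; t: 1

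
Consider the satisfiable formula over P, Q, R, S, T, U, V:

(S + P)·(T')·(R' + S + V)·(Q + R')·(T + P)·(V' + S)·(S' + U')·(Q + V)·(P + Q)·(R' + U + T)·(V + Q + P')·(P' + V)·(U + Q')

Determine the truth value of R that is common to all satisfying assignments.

False

Suppose R = 1.
The clause (T') is unit, so T = 0.
The clause (Q) is unit, so Q = 1.
The clause (P) is unit, so P = 1.
The clause (U) is unit, so U = 1.
The clause (S') is unit, so S = 0.
The clause (V) is unit, so V = 1.
Now (V') is unsatisfied and unit — conflict.
So every satisfying assignment has R = False.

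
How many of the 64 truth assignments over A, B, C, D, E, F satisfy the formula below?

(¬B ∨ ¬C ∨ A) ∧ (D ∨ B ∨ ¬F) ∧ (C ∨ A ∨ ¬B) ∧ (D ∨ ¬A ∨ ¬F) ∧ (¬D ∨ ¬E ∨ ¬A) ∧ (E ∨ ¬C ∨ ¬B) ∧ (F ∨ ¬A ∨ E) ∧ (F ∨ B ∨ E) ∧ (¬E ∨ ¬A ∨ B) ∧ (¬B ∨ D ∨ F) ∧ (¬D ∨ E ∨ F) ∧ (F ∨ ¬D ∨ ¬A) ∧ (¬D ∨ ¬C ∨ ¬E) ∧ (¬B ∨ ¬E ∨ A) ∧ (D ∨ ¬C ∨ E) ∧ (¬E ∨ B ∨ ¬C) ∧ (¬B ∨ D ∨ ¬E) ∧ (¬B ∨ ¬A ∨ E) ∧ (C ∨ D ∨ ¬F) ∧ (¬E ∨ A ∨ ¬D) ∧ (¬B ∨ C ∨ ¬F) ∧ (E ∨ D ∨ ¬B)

5

There are 2^6 = 64 truth assignments over (A, B, C, D, E, F).
Split on F. With F = True, the clauses containing F are satisfied and ¬F drops from the rest; 4 of the 2^5 = 32 assignments to the other variables satisfy what remains.
With F = False, by the same count on the reduced clause set, 1 assignment works.
Total: 4 + 1 = 5.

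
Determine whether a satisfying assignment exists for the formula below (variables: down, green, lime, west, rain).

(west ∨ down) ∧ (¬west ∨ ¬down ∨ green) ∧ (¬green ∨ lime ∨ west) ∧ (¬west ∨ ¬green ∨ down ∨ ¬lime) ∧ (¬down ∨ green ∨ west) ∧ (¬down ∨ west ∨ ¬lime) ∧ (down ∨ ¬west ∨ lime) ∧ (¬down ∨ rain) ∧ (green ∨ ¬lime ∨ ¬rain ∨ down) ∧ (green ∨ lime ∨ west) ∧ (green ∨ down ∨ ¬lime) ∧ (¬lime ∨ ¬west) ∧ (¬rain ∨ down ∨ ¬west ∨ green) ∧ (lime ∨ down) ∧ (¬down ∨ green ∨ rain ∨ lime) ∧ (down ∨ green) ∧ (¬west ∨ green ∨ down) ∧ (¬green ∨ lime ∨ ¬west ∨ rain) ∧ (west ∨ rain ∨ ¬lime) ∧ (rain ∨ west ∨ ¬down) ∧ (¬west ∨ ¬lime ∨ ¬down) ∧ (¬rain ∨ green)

Satisfiable

Case west = True:
(¬lime) alone gives lime = False.
(down) alone gives down = True.
(green) alone gives green = True.
(rain) alone gives rain = True.
This assignment satisfies each clause.
A satisfying assignment: down=True,  green=True,  lime=False,  west=True,  rain=True.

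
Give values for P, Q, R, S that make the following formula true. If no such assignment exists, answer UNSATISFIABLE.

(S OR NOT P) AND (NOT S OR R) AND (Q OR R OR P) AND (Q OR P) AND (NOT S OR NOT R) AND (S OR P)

Try S = true.
From the singleton clause (R), R = true.
That conflicts with the unit clause (NOT R).
Undo S and try S = false.
From the singleton clause (NOT P), P = false.
That conflicts with the unit clause (P).
Both values of S lead to a conflict.

UNSATISFIABLE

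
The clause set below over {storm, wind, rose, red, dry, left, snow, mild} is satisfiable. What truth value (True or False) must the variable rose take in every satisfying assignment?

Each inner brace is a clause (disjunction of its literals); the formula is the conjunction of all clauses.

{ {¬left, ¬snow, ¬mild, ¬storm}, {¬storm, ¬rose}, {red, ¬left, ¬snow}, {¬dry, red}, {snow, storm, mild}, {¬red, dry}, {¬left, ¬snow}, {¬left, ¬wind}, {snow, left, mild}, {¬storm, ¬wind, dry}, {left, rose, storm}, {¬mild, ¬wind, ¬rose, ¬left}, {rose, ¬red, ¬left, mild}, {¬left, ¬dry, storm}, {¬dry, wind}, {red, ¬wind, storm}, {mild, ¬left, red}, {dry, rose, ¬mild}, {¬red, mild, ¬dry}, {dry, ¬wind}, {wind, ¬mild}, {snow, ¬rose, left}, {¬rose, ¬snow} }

False

Suppose rose = True.
From the singleton clause (¬storm), storm = False.
From the singleton clause (¬snow), snow = False.
From the singleton clause (mild), mild = True.
From the singleton clause (wind), wind = True.
From the singleton clause (¬left), left = False.
But (left) is also a unit clause — contradiction.
So every satisfying assignment has rose = False.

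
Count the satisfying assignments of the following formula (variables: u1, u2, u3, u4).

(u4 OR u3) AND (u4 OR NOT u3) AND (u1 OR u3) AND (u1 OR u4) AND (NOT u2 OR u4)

6

There are 2^4 = 16 truth assignments over (u1, u2, u3, u4).
Check each against the 5 clauses (columns in the order u1, u2, u3, u4):
  F F F F  ✗ fails (u4 OR u3)
  F F F T  ✗ fails (u1 OR u3)
  F F T F  ✗ fails (u4 OR NOT u3)
  F F T T  ✓ satisfies all
  F T F F  ✗ fails (u4 OR u3)
  F T F T  ✗ fails (u1 OR u3)
  F T T F  ✗ fails (u4 OR NOT u3)
  F T T T  ✓ satisfies all
  T F F F  ✗ fails (u4 OR u3)
  T F F T  ✓ satisfies all
  T F T F  ✗ fails (u4 OR NOT u3)
  T F T T  ✓ satisfies all
  T T F F  ✗ fails (u4 OR u3)
  T T F T  ✓ satisfies all
  T T T F  ✗ fails (u4 OR NOT u3)
  T T T T  ✓ satisfies all
6 of the 16 rows are models.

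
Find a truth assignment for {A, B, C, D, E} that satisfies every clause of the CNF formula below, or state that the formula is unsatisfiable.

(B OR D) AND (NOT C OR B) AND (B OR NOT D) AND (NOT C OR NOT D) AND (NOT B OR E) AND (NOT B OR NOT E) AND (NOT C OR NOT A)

UNSATISFIABLE

Try B = true.
From the singleton clause (E), E = true.
That conflicts with the unit clause (NOT E).
Backtrack on B: now try B = false.
From the singleton clause (D), D = true.
That conflicts with the unit clause (NOT D).
Neither B = true nor B = false works.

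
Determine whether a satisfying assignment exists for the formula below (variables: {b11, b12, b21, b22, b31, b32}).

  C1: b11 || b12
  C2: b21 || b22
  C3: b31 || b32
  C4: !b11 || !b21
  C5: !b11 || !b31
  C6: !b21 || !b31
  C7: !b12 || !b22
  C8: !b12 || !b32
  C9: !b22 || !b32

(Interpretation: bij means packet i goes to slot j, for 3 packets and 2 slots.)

No, unsatisfiable

Suppose b11 = true.
The clause (!b21) is unit, so b21 = false.
The clause (b22) is unit, so b22 = true.
The clause (!b31) is unit, so b31 = false.
The clause (b32) is unit, so b32 = true.
That conflicts with the unit clause (!b32).
Undo b11 and try b11 = false.
The clause (b12) is unit, so b12 = true.
The clause (!b22) is unit, so b22 = false.
The clause (b21) is unit, so b21 = true.
The clause (!b31) is unit, so b31 = false.
The clause (b32) is unit, so b32 = true.
That conflicts with the unit clause (!b32).
Both values of b11 lead to a conflict.
No assignment satisfies every clause.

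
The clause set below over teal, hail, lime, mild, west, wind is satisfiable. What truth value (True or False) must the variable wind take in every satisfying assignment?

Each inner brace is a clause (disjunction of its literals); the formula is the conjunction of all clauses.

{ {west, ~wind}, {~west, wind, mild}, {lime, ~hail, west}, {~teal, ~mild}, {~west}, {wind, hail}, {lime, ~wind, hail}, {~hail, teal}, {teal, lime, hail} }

False

Suppose wind = 1.
From the singleton clause (west), west = 1.
That conflicts with the unit clause (~west).
So every satisfying assignment has wind = False.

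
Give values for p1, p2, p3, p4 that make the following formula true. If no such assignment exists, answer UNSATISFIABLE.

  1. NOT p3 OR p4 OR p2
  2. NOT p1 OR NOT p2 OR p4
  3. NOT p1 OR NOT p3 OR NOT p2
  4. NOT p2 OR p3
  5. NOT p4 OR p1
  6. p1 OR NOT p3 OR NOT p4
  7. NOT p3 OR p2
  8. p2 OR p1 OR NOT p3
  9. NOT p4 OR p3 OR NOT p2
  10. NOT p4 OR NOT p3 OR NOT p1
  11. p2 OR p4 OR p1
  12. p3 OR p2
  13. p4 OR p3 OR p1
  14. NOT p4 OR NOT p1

Try p2 = true.
(p3) alone gives p3 = true.
(NOT p1) alone gives p1 = false.
(NOT p4) alone gives p4 = false.
This assignment satisfies each clause.

p1 ↦ false, p2 ↦ true, p3 ↦ true, p4 ↦ false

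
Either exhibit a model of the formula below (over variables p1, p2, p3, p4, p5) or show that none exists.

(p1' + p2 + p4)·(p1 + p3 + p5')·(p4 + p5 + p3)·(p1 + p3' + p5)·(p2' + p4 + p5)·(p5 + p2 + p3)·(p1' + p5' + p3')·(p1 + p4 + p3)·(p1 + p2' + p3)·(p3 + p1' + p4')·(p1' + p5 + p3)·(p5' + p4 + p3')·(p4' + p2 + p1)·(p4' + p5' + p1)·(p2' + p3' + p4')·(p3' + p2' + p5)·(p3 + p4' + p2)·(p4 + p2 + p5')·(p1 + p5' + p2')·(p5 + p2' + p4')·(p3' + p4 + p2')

p1: 1, p2: 1, p3: 0, p4: 0, p5: 1

Suppose p1 = 1.
Suppose p2 = 1.
Suppose p4 = 0.
From the singleton clause (p5), p5 = 1.
From the singleton clause (p3'), p3 = 0.
Every clause now holds.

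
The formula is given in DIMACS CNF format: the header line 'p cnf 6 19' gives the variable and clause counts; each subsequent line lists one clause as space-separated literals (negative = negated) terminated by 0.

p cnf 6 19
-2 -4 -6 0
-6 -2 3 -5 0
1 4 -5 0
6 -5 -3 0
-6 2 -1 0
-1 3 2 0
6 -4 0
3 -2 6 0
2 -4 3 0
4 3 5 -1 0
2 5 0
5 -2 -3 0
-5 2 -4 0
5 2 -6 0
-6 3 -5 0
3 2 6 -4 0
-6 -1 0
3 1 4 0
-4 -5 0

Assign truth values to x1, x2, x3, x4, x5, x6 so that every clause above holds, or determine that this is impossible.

UNSATISFIABLE

Try x6 = True.
From the singleton clause (¬x1), x1 = False.
Try x2 = False.
From the singleton clause (x5), x5 = True.
From the singleton clause (x4), x4 = True.
Now (¬x4) is unsatisfied and unit — conflict.
That branch fails; take x2 = True instead.
From the singleton clause (¬x4), x4 = False.
From the singleton clause (¬x5), x5 = False.
From the singleton clause (¬x3), x3 = False.
Now (x3) is unsatisfied and unit — conflict.
Either choice for x2 ends in contradiction.
That branch fails; take x6 = False instead.
From the singleton clause (¬x4), x4 = False.
Try x1 = True.
Try x5 = False.
From the singleton clause (x3), x3 = True.
From the singleton clause (x2), x2 = True.
Now (¬x2) is unsatisfied and unit — conflict.
That branch fails; take x5 = True instead.
From the singleton clause (¬x3), x3 = False.
From the singleton clause (x2), x2 = True.
Now (¬x2) is unsatisfied and unit — conflict.
Either choice for x5 ends in contradiction.
That branch fails; take x1 = False instead.
From the singleton clause (¬x5), x5 = False.
From the singleton clause (x2), x2 = True.
From the singleton clause (x3), x3 = True.
Now (¬x3) is unsatisfied and unit — conflict.
Either choice for x1 ends in contradiction.
Either choice for x6 ends in contradiction.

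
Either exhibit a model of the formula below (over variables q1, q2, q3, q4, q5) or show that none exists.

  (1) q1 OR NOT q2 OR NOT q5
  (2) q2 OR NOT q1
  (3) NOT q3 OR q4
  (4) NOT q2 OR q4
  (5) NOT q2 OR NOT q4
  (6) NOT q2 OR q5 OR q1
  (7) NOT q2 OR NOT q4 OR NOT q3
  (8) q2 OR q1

Suppose q2 = true.
(q4) alone gives q4 = true.
That conflicts with the unit clause (NOT q4).
So q2 must be the other value — set q2 = false.
(NOT q1) alone gives q1 = false.
That conflicts with the unit clause (q1).
Both values of q2 lead to a conflict.

UNSATISFIABLE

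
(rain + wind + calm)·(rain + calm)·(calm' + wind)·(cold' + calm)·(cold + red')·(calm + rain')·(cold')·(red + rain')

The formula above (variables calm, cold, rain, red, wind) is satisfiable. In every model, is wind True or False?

True

Suppose wind = 0.
The clause (calm') is unit, so calm = 0.
The clause (rain) is unit, so rain = 1.
Now (rain') is unsatisfied and unit — conflict.
So every satisfying assignment has wind = True.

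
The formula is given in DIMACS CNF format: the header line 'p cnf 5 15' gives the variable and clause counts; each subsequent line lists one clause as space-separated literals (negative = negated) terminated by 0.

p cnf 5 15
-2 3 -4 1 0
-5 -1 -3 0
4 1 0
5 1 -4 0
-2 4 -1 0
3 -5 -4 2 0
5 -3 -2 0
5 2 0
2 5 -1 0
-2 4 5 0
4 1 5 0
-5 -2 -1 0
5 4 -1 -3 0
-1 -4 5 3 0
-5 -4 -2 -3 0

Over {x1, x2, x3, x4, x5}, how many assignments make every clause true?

There are 2^5 = 32 truth assignments over (x1, x2, x3, x4, x5).
Split on x1. With x1 = True, the clauses containing x1 are satisfied and ¬x1 drops from the rest; 1 of the 2^4 = 16 assignments to the other variables satisfy what remains.
With x1 = False, by the same count on the reduced clause set, 1 assignment works.
Total: 1 + 1 = 2.

2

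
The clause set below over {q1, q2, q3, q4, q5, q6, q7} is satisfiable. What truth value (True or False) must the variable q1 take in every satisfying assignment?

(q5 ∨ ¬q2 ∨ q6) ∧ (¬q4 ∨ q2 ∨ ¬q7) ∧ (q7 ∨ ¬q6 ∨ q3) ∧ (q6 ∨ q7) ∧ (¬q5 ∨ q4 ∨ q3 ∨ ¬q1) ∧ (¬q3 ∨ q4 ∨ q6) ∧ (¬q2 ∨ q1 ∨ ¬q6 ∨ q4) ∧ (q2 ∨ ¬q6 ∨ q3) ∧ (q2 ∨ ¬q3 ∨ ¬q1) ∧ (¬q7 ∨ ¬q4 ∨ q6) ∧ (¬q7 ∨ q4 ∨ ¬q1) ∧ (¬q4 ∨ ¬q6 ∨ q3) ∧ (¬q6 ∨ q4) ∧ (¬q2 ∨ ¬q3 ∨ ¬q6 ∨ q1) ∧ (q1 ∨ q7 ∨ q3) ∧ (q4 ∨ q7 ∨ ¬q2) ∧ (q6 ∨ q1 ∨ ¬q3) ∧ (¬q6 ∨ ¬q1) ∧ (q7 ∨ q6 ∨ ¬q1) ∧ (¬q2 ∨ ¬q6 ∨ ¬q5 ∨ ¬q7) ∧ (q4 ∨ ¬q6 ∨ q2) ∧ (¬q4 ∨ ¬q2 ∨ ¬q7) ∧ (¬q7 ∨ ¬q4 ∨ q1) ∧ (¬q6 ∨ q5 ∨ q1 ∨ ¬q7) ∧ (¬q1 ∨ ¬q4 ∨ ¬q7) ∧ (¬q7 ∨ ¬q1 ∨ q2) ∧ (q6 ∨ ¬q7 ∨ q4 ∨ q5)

False

Suppose q1 = True.
Unit clause (¬q6) forces q6 = False.
Unit clause (q7) forces q7 = True.
Unit clause (¬q4) forces q4 = False.
Now (q4) is unsatisfied and unit — conflict.
So every satisfying assignment has q1 = False.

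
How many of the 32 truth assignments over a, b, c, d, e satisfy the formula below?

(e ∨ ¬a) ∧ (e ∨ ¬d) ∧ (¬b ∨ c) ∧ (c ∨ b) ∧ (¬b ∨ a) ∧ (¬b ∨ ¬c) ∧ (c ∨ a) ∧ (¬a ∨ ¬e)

3

There are 2^5 = 32 truth assignments over (a, b, c, d, e).
Split on b. With b = True, the clauses containing b are satisfied and ¬b drops from the rest; 0 of the 2^4 = 16 assignments to the other variables satisfy what remains.
With b = False, by the same count on the reduced clause set, 3 assignments work.
Total: 0 + 3 = 3.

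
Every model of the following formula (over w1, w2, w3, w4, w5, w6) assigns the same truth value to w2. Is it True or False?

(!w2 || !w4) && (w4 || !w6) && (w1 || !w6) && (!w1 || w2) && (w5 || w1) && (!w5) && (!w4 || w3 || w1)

True

Suppose w2 = false.
The clause (!w1) is unit, so w1 = false.
The clause (!w6) is unit, so w6 = false.
The clause (w5) is unit, so w5 = true.
Now (!w5) is unsatisfied and unit — conflict.
So every satisfying assignment has w2 = True.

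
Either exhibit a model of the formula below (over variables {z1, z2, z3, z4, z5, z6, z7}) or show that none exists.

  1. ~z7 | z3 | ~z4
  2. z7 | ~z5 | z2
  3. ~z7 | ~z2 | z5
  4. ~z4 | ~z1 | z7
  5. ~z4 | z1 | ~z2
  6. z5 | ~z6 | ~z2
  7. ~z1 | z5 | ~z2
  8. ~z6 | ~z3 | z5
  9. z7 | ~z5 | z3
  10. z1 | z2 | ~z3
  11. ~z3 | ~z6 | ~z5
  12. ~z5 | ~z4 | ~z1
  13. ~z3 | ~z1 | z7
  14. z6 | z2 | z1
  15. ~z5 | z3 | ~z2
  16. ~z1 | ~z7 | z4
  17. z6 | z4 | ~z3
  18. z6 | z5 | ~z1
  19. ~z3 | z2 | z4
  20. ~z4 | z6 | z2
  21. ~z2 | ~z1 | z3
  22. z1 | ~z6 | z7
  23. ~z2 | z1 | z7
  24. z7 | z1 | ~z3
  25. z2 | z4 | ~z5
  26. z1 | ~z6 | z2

Case z7 = 0:
Case z5 = 0:
Case z4 = 0:
Case z6 = 1:
The clause (~z2) is unit, so z2 = 0.
The clause (~z3) is unit, so z3 = 0.
The clause (z1) is unit, so z1 = 1.
This assignment satisfies each clause.

z1 ↦ 1; z2 ↦ 0; z3 ↦ 0; z4 ↦ 0; z5 ↦ 0; z6 ↦ 1; z7 ↦ 0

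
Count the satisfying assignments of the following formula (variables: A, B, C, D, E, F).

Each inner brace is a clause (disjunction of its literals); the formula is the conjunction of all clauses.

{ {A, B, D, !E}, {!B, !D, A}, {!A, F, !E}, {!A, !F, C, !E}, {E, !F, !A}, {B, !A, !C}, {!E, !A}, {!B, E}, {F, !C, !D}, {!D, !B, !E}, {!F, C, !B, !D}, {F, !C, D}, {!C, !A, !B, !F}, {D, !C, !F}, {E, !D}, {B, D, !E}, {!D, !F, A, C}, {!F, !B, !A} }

7

There are 2^6 = 64 truth assignments over (A, B, C, D, E, F).
Split on E. With E = true, the clauses containing E are satisfied and !E drops from the rest; 4 of the 2^5 = 32 assignments to the other variables satisfy what remains.
With E = false, by the same count on the reduced clause set, 3 assignments work.
(One model: A=F, B=F, C=F, D=F, E=F, F=F.)
Total: 4 + 3 = 7.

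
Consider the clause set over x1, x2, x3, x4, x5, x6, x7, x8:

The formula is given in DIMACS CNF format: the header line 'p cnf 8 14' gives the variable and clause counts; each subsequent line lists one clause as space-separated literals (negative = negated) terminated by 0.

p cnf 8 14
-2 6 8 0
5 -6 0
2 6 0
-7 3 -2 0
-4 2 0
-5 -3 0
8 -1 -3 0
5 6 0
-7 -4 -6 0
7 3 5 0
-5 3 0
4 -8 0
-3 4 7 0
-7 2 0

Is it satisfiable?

No

Try x5 = True.
Unit clause (¬x3) forces x3 = False.
Now (x3) is unsatisfied and unit — conflict.
So x5 must be the other value — set x5 = False.
Unit clause (¬x6) forces x6 = False.
Now (x6) is unsatisfied and unit — conflict.
Neither x5 = True nor x5 = False works.
No assignment satisfies every clause.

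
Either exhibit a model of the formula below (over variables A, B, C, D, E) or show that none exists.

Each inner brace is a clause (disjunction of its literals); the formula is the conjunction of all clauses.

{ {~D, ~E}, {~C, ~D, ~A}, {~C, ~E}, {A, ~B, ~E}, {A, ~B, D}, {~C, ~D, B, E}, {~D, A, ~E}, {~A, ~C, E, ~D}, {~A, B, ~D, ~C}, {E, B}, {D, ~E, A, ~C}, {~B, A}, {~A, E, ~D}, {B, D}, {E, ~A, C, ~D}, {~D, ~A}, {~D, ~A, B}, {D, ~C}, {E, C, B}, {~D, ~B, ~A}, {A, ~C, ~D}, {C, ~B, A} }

A: 1,  B: 1,  C: 0,  D: 0,  E: 0

Branch on D: set D = 0.
The clause (B) is unit, so B = 1.
The clause (A) is unit, so A = 1.
The clause (~C) is unit, so C = 0.
Every clause is now satisfied; E is unconstrained.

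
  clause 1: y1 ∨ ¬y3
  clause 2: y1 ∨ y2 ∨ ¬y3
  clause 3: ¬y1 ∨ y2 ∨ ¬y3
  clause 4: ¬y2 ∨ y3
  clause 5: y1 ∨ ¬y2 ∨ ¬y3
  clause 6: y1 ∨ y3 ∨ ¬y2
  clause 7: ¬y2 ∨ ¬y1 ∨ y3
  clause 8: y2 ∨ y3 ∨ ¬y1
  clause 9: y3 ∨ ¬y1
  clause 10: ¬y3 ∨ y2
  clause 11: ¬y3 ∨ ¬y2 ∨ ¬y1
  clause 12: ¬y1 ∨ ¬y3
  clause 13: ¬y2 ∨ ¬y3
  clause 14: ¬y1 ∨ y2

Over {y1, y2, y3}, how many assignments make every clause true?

There are 2^3 = 8 truth assignments over (y1, y2, y3).
Check each against the 14 clauses (columns in the order y1, y2, y3):
  F F F  ✓ satisfies all
  F F T  ✗ fails (y1 ∨ ¬y3)
  F T F  ✗ fails (¬y2 ∨ y3)
  F T T  ✗ fails (y1 ∨ ¬y3)
  T F F  ✗ fails (y2 ∨ y3 ∨ ¬y1)
  T F T  ✗ fails (¬y1 ∨ y2 ∨ ¬y3)
  T T F  ✗ fails (¬y2 ∨ y3)
  T T T  ✗ fails (¬y3 ∨ ¬y2 ∨ ¬y1)
1 of the 8 rows is a model.

1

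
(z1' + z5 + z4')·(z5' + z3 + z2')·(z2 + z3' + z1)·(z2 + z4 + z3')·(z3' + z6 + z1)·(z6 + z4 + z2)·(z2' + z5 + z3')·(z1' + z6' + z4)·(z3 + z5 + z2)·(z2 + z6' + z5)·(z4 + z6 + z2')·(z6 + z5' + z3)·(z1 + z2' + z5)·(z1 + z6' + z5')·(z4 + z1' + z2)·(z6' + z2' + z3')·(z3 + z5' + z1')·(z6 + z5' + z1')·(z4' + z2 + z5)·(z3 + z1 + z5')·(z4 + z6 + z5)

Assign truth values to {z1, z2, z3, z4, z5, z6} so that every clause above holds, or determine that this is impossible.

Try z1 = 1.
Try z5 = 1.
The clause (z3) is unit, so z3 = 1.
The clause (z6) is unit, so z6 = 1.
The clause (z4) is unit, so z4 = 1.
The clause (z2') is unit, so z2 = 0.
All clauses are satisfied.

z1: 1, z2: 0, z3: 1, z4: 1, z5: 1, z6: 1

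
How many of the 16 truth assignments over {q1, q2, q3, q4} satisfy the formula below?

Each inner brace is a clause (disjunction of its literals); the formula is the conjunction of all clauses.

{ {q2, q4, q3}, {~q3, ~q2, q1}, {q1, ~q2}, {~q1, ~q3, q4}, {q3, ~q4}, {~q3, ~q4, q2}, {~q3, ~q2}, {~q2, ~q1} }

There are 2^4 = 16 truth assignments over (q1, q2, q3, q4).
Check each against the 8 clauses (columns in the order q1, q2, q3, q4):
  F F F F  ✗ fails (q2 | q4 | q3)
  F F F T  ✗ fails (q3 | ~q4)
  F F T F  ✓ satisfies all
  F F T T  ✗ fails (~q3 | ~q4 | q2)
  F T F F  ✗ fails (q1 | ~q2)
  F T F T  ✗ fails (q1 | ~q2)
  F T T F  ✗ fails (~q3 | ~q2 | q1)
  F T T T  ✗ fails (~q3 | ~q2 | q1)
  T F F F  ✗ fails (q2 | q4 | q3)
  T F F T  ✗ fails (q3 | ~q4)
  T F T F  ✗ fails (~q1 | ~q3 | q4)
  T F T T  ✗ fails (~q3 | ~q4 | q2)
  T T F F  ✗ fails (~q2 | ~q1)
  T T F T  ✗ fails (q3 | ~q4)
  T T T F  ✗ fails (~q1 | ~q3 | q4)
  T T T T  ✗ fails (~q3 | ~q2)
1 of the 16 rows is a model.

1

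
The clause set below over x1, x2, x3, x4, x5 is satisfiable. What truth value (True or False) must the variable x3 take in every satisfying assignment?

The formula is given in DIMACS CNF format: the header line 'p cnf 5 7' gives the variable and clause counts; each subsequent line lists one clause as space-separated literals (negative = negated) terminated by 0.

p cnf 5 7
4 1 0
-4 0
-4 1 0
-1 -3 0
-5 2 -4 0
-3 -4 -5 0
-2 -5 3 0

False

Suppose x3 = True.
(¬x4) alone gives x4 = False.
(x1) alone gives x1 = True.
Now (¬x1) is unsatisfied and unit — conflict.
So every satisfying assignment has x3 = False.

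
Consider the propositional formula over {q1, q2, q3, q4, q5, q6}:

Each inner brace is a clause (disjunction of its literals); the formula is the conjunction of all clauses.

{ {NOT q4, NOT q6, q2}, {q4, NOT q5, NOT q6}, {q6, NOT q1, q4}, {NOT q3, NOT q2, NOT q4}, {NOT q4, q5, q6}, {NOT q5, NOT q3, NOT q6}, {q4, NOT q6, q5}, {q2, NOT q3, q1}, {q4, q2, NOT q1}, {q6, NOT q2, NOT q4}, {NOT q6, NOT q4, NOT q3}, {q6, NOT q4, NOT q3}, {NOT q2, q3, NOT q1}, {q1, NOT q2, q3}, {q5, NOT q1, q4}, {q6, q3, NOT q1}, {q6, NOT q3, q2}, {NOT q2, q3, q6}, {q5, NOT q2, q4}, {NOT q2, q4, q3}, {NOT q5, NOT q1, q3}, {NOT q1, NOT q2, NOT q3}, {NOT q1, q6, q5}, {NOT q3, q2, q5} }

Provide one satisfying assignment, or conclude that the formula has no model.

q1 ↦ false, q2 ↦ false, q3 ↦ false, q4 ↦ true, q5 ↦ true, q6 ↦ false

Branch on q4: set q4 = true.
Branch on q6: set q6 = false.
Unit clause (q5) forces q5 = true.
Unit clause (NOT q2) forces q2 = false.
Unit clause (NOT q3) forces q3 = false.
Unit clause (NOT q1) forces q1 = false.
This assignment satisfies each clause.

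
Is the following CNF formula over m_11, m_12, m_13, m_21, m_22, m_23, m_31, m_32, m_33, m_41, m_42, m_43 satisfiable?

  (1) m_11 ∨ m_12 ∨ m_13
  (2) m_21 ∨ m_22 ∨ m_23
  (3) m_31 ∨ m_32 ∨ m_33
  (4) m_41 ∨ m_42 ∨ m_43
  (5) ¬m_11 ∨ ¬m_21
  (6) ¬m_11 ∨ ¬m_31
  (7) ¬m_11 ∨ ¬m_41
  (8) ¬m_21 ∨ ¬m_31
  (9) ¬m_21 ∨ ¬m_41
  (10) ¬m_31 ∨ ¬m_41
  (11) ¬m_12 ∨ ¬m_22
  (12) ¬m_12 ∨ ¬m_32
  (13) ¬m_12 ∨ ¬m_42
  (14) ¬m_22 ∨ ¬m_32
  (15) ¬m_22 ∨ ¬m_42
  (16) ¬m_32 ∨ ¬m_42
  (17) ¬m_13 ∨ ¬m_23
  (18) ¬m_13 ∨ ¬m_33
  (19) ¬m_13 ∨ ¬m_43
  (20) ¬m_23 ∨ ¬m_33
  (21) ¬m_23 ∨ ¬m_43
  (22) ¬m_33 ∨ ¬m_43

No

Branch on m_11: set m_11 = False.
Branch on m_12: set m_12 = True.
(¬m_22) alone gives m_22 = False.
(¬m_32) alone gives m_32 = False.
(¬m_42) alone gives m_42 = False.
Branch on m_21: set m_21 = True.
(¬m_31) alone gives m_31 = False.
(m_33) alone gives m_33 = True.
(¬m_41) alone gives m_41 = False.
(m_43) alone gives m_43 = True.
Now (¬m_43) is unsatisfied and unit — conflict.
So m_21 must be the other value — set m_21 = False.
(m_23) alone gives m_23 = True.
(¬m_13) alone gives m_13 = False.
(¬m_33) alone gives m_33 = False.
(m_31) alone gives m_31 = True.
(¬m_41) alone gives m_41 = False.
(m_43) alone gives m_43 = True.
Now (¬m_43) is unsatisfied and unit — conflict.
Both values of m_21 lead to a conflict.
So m_12 must be the other value — set m_12 = False.
(m_13) alone gives m_13 = True.
(¬m_23) alone gives m_23 = False.
(¬m_33) alone gives m_33 = False.
(¬m_43) alone gives m_43 = False.
Branch on m_21: set m_21 = True.
(¬m_31) alone gives m_31 = False.
(m_32) alone gives m_32 = True.
(¬m_41) alone gives m_41 = False.
(m_42) alone gives m_42 = True.
Now (¬m_42) is unsatisfied and unit — conflict.
So m_21 must be the other value — set m_21 = False.
(m_22) alone gives m_22 = True.
(¬m_32) alone gives m_32 = False.
(m_31) alone gives m_31 = True.
(¬m_41) alone gives m_41 = False.
(m_42) alone gives m_42 = True.
Now (¬m_42) is unsatisfied and unit — conflict.
Both values of m_21 lead to a conflict.
Both values of m_12 lead to a conflict.
So m_11 must be the other value — set m_11 = True.
(¬m_21) alone gives m_21 = False.
(¬m_31) alone gives m_31 = False.
(¬m_41) alone gives m_41 = False.
Branch on m_22: set m_22 = True.
(¬m_12) alone gives m_12 = False.
(¬m_32) alone gives m_32 = False.
(m_33) alone gives m_33 = True.
(¬m_42) alone gives m_42 = False.
(m_43) alone gives m_43 = True.
Now (¬m_43) is unsatisfied and unit — conflict.
So m_22 must be the other value — set m_22 = False.
(m_23) alone gives m_23 = True.
(¬m_13) alone gives m_13 = False.
(¬m_33) alone gives m_33 = False.
(m_32) alone gives m_32 = True.
(¬m_12) alone gives m_12 = False.
(¬m_42) alone gives m_42 = False.
(m_43) alone gives m_43 = True.
Now (¬m_43) is unsatisfied and unit — conflict.
Both values of m_22 lead to a conflict.
Both values of m_11 lead to a conflict.
No assignment satisfies every clause.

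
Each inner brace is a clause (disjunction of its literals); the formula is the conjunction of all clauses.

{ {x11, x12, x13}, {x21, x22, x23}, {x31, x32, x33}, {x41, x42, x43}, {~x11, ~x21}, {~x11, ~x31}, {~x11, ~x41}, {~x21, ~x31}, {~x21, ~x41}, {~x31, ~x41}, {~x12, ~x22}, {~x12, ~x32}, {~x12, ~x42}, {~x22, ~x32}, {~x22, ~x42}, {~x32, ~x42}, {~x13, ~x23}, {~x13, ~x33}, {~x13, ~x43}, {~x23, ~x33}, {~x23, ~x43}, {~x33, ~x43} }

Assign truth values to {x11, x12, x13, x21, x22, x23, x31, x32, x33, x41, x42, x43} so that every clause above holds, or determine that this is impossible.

UNSATISFIABLE

Case x11 = 0:
Case x12 = 1:
(~x22) alone gives x22 = 0.
(~x32) alone gives x32 = 0.
(~x42) alone gives x42 = 0.
Case x21 = 1:
(~x31) alone gives x31 = 0.
(x33) alone gives x33 = 1.
(~x41) alone gives x41 = 0.
(x43) alone gives x43 = 1.
But (~x43) is also a unit clause — contradiction.
So x21 must be the other value — set x21 = 0.
(x23) alone gives x23 = 1.
(~x13) alone gives x13 = 0.
(~x33) alone gives x33 = 0.
(x31) alone gives x31 = 1.
(~x41) alone gives x41 = 0.
(x43) alone gives x43 = 1.
But (~x43) is also a unit clause — contradiction.
Either choice for x21 ends in contradiction.
So x12 must be the other value — set x12 = 0.
(x13) alone gives x13 = 1.
(~x23) alone gives x23 = 0.
(~x33) alone gives x33 = 0.
(~x43) alone gives x43 = 0.
Case x21 = 1:
(~x31) alone gives x31 = 0.
(x32) alone gives x32 = 1.
(~x41) alone gives x41 = 0.
(x42) alone gives x42 = 1.
But (~x42) is also a unit clause — contradiction.
So x21 must be the other value — set x21 = 0.
(x22) alone gives x22 = 1.
(~x32) alone gives x32 = 0.
(x31) alone gives x31 = 1.
(~x41) alone gives x41 = 0.
(x42) alone gives x42 = 1.
But (~x42) is also a unit clause — contradiction.
Either choice for x21 ends in contradiction.
Either choice for x12 ends in contradiction.
So x11 must be the other value — set x11 = 1.
(~x21) alone gives x21 = 0.
(~x31) alone gives x31 = 0.
(~x41) alone gives x41 = 0.
Case x22 = 1:
(~x12) alone gives x12 = 0.
(~x32) alone gives x32 = 0.
(x33) alone gives x33 = 1.
(~x42) alone gives x42 = 0.
(x43) alone gives x43 = 1.
But (~x43) is also a unit clause — contradiction.
So x22 must be the other value — set x22 = 0.
(x23) alone gives x23 = 1.
(~x13) alone gives x13 = 0.
(~x33) alone gives x33 = 0.
(x32) alone gives x32 = 1.
(~x12) alone gives x12 = 0.
(~x42) alone gives x42 = 0.
(x43) alone gives x43 = 1.
But (~x43) is also a unit clause — contradiction.
Either choice for x22 ends in contradiction.
Either choice for x11 ends in contradiction.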